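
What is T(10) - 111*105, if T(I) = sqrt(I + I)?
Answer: -11655 + 2*sqrt(5) ≈ -11651.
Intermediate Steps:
T(I) = sqrt(2)*sqrt(I) (T(I) = sqrt(2*I) = sqrt(2)*sqrt(I))
T(10) - 111*105 = sqrt(2)*sqrt(10) - 111*105 = 2*sqrt(5) - 11655 = -11655 + 2*sqrt(5)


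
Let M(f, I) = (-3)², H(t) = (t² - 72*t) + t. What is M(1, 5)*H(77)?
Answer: 4158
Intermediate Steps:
H(t) = t² - 71*t
M(f, I) = 9
M(1, 5)*H(77) = 9*(77*(-71 + 77)) = 9*(77*6) = 9*462 = 4158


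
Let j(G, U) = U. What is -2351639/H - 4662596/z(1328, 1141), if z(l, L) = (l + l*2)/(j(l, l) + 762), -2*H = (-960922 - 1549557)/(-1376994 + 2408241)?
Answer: -5473442697162863/1250218542 ≈ -4.3780e+6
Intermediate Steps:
H = 2510479/2062494 (H = -(-960922 - 1549557)/(2*(-1376994 + 2408241)) = -(-2510479)/(2*1031247) = -½*(-2510479/1031247) = 2510479/2062494 ≈ 1.2172)
z(l, L) = 3*l/(762 + l) (z(l, L) = (l + l*2)/(l + 762) = (l + 2*l)/(762 + l) = (3*l)/(762 + l) = 3*l/(762 + l))
-2351639/H - 4662596/z(1328, 1141) = -2351639/2510479/2062494 - 4662596/(3*1328/(762 + 1328)) = -2351639*2062494/2510479 - 4662596/(3*1328/2090) = -4850241327666/2510479 - 4662596/(3*1328*(1/2090)) = -4850241327666/2510479 - 4662596/1992/1045 = -4850241327666/2510479 - 4662596*1045/1992 = -4850241327666/2510479 - 1218103205/498 = -5473442697162863/1250218542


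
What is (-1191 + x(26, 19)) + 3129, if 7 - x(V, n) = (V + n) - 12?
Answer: 1912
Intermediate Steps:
x(V, n) = 19 - V - n (x(V, n) = 7 - ((V + n) - 12) = 7 - (-12 + V + n) = 7 + (12 - V - n) = 19 - V - n)
(-1191 + x(26, 19)) + 3129 = (-1191 + (19 - 1*26 - 1*19)) + 3129 = (-1191 + (19 - 26 - 19)) + 3129 = (-1191 - 26) + 3129 = -1217 + 3129 = 1912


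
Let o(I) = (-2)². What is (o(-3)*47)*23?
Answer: 4324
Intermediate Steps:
o(I) = 4
(o(-3)*47)*23 = (4*47)*23 = 188*23 = 4324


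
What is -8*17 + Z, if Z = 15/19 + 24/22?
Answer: -28031/209 ≈ -134.12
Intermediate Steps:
Z = 393/209 (Z = 15*(1/19) + 24*(1/22) = 15/19 + 12/11 = 393/209 ≈ 1.8804)
-8*17 + Z = -8*17 + 393/209 = -136 + 393/209 = -28031/209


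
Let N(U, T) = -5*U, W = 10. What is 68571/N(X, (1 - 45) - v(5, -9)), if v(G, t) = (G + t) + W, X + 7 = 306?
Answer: -68571/1495 ≈ -45.867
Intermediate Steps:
X = 299 (X = -7 + 306 = 299)
v(G, t) = 10 + G + t (v(G, t) = (G + t) + 10 = 10 + G + t)
68571/N(X, (1 - 45) - v(5, -9)) = 68571/((-5*299)) = 68571/(-1495) = 68571*(-1/1495) = -68571/1495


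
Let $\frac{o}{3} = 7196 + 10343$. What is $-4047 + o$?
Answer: $48570$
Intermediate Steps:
$o = 52617$ ($o = 3 \left(7196 + 10343\right) = 3 \cdot 17539 = 52617$)
$-4047 + o = -4047 + 52617 = 48570$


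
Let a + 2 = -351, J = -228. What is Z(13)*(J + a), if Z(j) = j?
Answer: -7553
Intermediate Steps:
a = -353 (a = -2 - 351 = -353)
Z(13)*(J + a) = 13*(-228 - 353) = 13*(-581) = -7553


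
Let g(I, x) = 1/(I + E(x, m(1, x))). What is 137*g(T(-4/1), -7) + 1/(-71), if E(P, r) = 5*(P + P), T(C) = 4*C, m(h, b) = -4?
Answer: -9813/6106 ≈ -1.6071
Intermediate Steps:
E(P, r) = 10*P (E(P, r) = 5*(2*P) = 10*P)
g(I, x) = 1/(I + 10*x)
137*g(T(-4/1), -7) + 1/(-71) = 137/(4*(-4/1) + 10*(-7)) + 1/(-71) = 137/(4*(-4*1) - 70) - 1/71 = 137/(4*(-4) - 70) - 1/71 = 137/(-16 - 70) - 1/71 = 137/(-86) - 1/71 = 137*(-1/86) - 1/71 = -137/86 - 1/71 = -9813/6106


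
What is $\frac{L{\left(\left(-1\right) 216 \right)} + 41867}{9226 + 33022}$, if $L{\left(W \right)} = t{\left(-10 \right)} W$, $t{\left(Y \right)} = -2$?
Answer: $\frac{42299}{42248} \approx 1.0012$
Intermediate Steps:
$L{\left(W \right)} = - 2 W$
$\frac{L{\left(\left(-1\right) 216 \right)} + 41867}{9226 + 33022} = \frac{- 2 \left(\left(-1\right) 216\right) + 41867}{9226 + 33022} = \frac{\left(-2\right) \left(-216\right) + 41867}{42248} = \left(432 + 41867\right) \frac{1}{42248} = 42299 \cdot \frac{1}{42248} = \frac{42299}{42248}$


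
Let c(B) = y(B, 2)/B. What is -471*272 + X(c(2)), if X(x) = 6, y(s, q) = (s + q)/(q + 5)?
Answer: -128106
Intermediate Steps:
y(s, q) = (q + s)/(5 + q)
c(B) = (2/7 + B/7)/B (c(B) = ((2 + B)/(5 + 2))/B = ((2 + B)/7)/B = (2/7 + B/7)/B)
-471*272 + X(c(2)) = -471*272 + 6 = -128112 + 6 = -128106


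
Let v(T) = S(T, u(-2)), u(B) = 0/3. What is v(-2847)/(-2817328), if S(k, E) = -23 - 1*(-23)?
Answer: 0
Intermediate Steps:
u(B) = 0 (u(B) = 0*(1/3) = 0)
S(k, E) = 0 (S(k, E) = -23 + 23 = 0)
v(T) = 0
v(-2847)/(-2817328) = 0/(-2817328) = 0*(-1/2817328) = 0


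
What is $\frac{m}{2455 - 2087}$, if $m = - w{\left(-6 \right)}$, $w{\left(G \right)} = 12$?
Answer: $- \frac{3}{92} \approx -0.032609$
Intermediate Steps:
$m = -12$ ($m = \left(-1\right) 12 = -12$)
$\frac{m}{2455 - 2087} = - \frac{12}{2455 - 2087} = - \frac{12}{368} = \left(-12\right) \frac{1}{368} = - \frac{3}{92}$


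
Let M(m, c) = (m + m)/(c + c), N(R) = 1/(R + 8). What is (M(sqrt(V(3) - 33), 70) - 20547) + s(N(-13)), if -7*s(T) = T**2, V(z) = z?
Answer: -3595726/175 + I*sqrt(30)/70 ≈ -20547.0 + 0.078246*I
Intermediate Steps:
N(R) = 1/(8 + R)
s(T) = -T**2/7
M(m, c) = m/c (M(m, c) = (2*m)/((2*c)) = (2*m)*(1/(2*c)) = m/c)
(M(sqrt(V(3) - 33), 70) - 20547) + s(N(-13)) = (sqrt(3 - 33)/70 - 20547) - 1/(7*(8 - 13)**2) = (sqrt(-30)*(1/70) - 20547) - (1/(-5))**2/7 = ((I*sqrt(30))*(1/70) - 20547) - (-1/5)**2/7 = (I*sqrt(30)/70 - 20547) - 1/7*1/25 = (-20547 + I*sqrt(30)/70) - 1/175 = -3595726/175 + I*sqrt(30)/70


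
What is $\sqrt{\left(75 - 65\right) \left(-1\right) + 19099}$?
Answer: $3 \sqrt{2121} \approx 138.16$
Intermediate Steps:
$\sqrt{\left(75 - 65\right) \left(-1\right) + 19099} = \sqrt{10 \left(-1\right) + 19099} = \sqrt{-10 + 19099} = \sqrt{19089} = 3 \sqrt{2121}$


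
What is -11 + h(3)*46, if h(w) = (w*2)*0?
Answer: -11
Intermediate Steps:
h(w) = 0 (h(w) = (2*w)*0 = 0)
-11 + h(3)*46 = -11 + 0*46 = -11 + 0 = -11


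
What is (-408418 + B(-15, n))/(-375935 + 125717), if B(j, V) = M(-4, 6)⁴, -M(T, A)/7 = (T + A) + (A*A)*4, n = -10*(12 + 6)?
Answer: -181824402973/41703 ≈ -4.3600e+6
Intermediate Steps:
n = -180 (n = -10*18 = -180)
M(T, A) = -28*A² - 7*A - 7*T (M(T, A) = -7*((T + A) + (A*A)*4) = -7*((A + T) + A²*4) = -7*((A + T) + 4*A²) = -7*(A + T + 4*A²) = -28*A² - 7*A - 7*T)
B(j, V) = 1090946826256 (B(j, V) = (-28*6² - 7*6 - 7*(-4))⁴ = (-28*36 - 42 + 28)⁴ = (-1008 - 42 + 28)⁴ = (-1022)⁴ = 1090946826256)
(-408418 + B(-15, n))/(-375935 + 125717) = (-408418 + 1090946826256)/(-375935 + 125717) = 1090946417838/(-250218) = 1090946417838*(-1/250218) = -181824402973/41703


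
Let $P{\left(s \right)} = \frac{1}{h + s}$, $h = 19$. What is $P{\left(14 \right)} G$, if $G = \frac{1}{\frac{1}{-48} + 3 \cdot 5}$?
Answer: $\frac{16}{7909} \approx 0.002023$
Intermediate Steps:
$P{\left(s \right)} = \frac{1}{19 + s}$
$G = \frac{48}{719}$ ($G = \frac{1}{- \frac{1}{48} + 15} = \frac{1}{\frac{719}{48}} = \frac{48}{719} \approx 0.066759$)
$P{\left(14 \right)} G = \frac{1}{19 + 14} \cdot \frac{48}{719} = \frac{1}{33} \cdot \frac{48}{719} = \frac{16}{7909}$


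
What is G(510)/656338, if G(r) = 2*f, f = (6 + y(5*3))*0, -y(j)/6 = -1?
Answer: 0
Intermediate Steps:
y(j) = 6 (y(j) = -6*(-1) = 6)
f = 0 (f = (6 + 6)*0 = 12*0 = 0)
G(r) = 0 (G(r) = 2*0 = 0)
G(510)/656338 = 0/656338 = 0*(1/656338) = 0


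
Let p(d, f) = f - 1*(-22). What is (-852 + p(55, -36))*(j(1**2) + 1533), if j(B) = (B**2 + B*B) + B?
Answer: -1330176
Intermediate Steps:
j(B) = B + 2*B**2 (j(B) = (B**2 + B**2) + B = 2*B**2 + B = B + 2*B**2)
p(d, f) = 22 + f (p(d, f) = f + 22 = 22 + f)
(-852 + p(55, -36))*(j(1**2) + 1533) = (-852 + (22 - 36))*(1**2*(1 + 2*1**2) + 1533) = (-852 - 14)*(1*(1 + 2*1) + 1533) = -866*(1*(1 + 2) + 1533) = -866*(1*3 + 1533) = -866*(3 + 1533) = -866*1536 = -1330176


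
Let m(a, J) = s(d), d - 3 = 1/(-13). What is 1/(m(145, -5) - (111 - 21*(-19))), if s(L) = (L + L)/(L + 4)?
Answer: -45/22912 ≈ -0.0019640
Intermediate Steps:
d = 38/13 (d = 3 + 1/(-13) = 3 - 1/13 = 38/13 ≈ 2.9231)
s(L) = 2*L/(4 + L) (s(L) = (2*L)/(4 + L) = 2*L/(4 + L))
m(a, J) = 38/45 (m(a, J) = 2*(38/13)/(4 + 38/13) = 2*(38/13)/(90/13) = 2*(38/13)*(13/90) = 38/45)
1/(m(145, -5) - (111 - 21*(-19))) = 1/(38/45 - (111 - 21*(-19))) = 1/(38/45 - (111 + 399)) = 1/(38/45 - 1*510) = 1/(38/45 - 510) = 1/(-22912/45) = -45/22912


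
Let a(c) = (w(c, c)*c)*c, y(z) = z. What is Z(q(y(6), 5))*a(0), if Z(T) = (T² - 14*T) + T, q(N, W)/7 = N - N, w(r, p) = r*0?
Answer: 0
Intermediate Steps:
w(r, p) = 0
q(N, W) = 0 (q(N, W) = 7*(N - N) = 7*0 = 0)
a(c) = 0 (a(c) = (0*c)*c = 0*c = 0)
Z(T) = T² - 13*T
Z(q(y(6), 5))*a(0) = (0*(-13 + 0))*0 = (0*(-13))*0 = 0*0 = 0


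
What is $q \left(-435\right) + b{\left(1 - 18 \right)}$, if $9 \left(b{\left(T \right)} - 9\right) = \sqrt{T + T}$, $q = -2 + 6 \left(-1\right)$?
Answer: $3489 + \frac{i \sqrt{34}}{9} \approx 3489.0 + 0.64788 i$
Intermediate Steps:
$q = -8$ ($q = -2 - 6 = -8$)
$b{\left(T \right)} = 9 + \frac{\sqrt{2} \sqrt{T}}{9}$ ($b{\left(T \right)} = 9 + \frac{\sqrt{T + T}}{9} = 9 + \frac{\sqrt{2 T}}{9} = 9 + \frac{\sqrt{2} \sqrt{T}}{9}$)
$q \left(-435\right) + b{\left(1 - 18 \right)} = \left(-8\right) \left(-435\right) + \left(9 + \frac{\sqrt{2} \sqrt{1 - 18}}{9}\right) = 3480 + \left(9 + \frac{\sqrt{2} \sqrt{1 - 18}}{9}\right) = 3480 + \left(9 + \frac{\sqrt{2} \sqrt{-17}}{9}\right) = 3480 + \left(9 + \frac{\sqrt{2} i \sqrt{17}}{9}\right) = 3480 + \left(9 + \frac{i \sqrt{34}}{9}\right) = 3489 + \frac{i \sqrt{34}}{9}$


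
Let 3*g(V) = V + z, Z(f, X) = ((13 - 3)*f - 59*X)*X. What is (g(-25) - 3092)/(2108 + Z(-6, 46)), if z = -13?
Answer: 4657/188244 ≈ 0.024739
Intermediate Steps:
Z(f, X) = X*(-59*X + 10*f) (Z(f, X) = (10*f - 59*X)*X = (-59*X + 10*f)*X = X*(-59*X + 10*f))
g(V) = -13/3 + V/3 (g(V) = (V - 13)/3 = (-13 + V)/3 = -13/3 + V/3)
(g(-25) - 3092)/(2108 + Z(-6, 46)) = ((-13/3 + (⅓)*(-25)) - 3092)/(2108 + 46*(-59*46 + 10*(-6))) = ((-13/3 - 25/3) - 3092)/(2108 + 46*(-2714 - 60)) = (-38/3 - 3092)/(2108 + 46*(-2774)) = -9314/(3*(2108 - 127604)) = -9314/3/(-125496) = -9314/3*(-1/125496) = 4657/188244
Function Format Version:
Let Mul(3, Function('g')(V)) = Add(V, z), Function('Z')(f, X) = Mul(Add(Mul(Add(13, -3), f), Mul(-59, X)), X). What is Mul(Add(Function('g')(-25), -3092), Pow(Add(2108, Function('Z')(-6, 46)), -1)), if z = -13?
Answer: Rational(4657, 188244) ≈ 0.024739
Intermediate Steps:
Function('Z')(f, X) = Mul(X, Add(Mul(-59, X), Mul(10, f))) (Function('Z')(f, X) = Mul(Add(Mul(10, f), Mul(-59, X)), X) = Mul(Add(Mul(-59, X), Mul(10, f)), X) = Mul(X, Add(Mul(-59, X), Mul(10, f))))
Function('g')(V) = Add(Rational(-13, 3), Mul(Rational(1, 3), V)) (Function('g')(V) = Mul(Rational(1, 3), Add(V, -13)) = Mul(Rational(1, 3), Add(-13, V)) = Add(Rational(-13, 3), Mul(Rational(1, 3), V)))
Mul(Add(Function('g')(-25), -3092), Pow(Add(2108, Function('Z')(-6, 46)), -1)) = Mul(Add(Add(Rational(-13, 3), Mul(Rational(1, 3), -25)), -3092), Pow(Add(2108, Mul(46, Add(Mul(-59, 46), Mul(10, -6)))), -1)) = Mul(Add(Add(Rational(-13, 3), Rational(-25, 3)), -3092), Pow(Add(2108, Mul(46, Add(-2714, -60))), -1)) = Mul(Add(Rational(-38, 3), -3092), Pow(Add(2108, Mul(46, -2774)), -1)) = Mul(Rational(-9314, 3), Pow(Add(2108, -127604), -1)) = Mul(Rational(-9314, 3), Pow(-125496, -1)) = Mul(Rational(-9314, 3), Rational(-1, 125496)) = Rational(4657, 188244)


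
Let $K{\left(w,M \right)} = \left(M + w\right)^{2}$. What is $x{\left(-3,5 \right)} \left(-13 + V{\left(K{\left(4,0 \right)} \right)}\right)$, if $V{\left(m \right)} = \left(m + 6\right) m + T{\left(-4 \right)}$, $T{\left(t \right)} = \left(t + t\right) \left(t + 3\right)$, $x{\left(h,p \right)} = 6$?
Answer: $2082$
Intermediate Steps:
$T{\left(t \right)} = 2 t \left(3 + t\right)$
$V{\left(m \right)} = 8 + m \left(6 + m\right)$ ($V{\left(m \right)} = \left(m + 6\right) m + 2 \left(-4\right) \left(3 - 4\right) = \left(6 + m\right) m + 2 \left(-4\right) \left(-1\right) = m \left(6 + m\right) + 8 = 8 + m \left(6 + m\right)$)
$x{\left(-3,5 \right)} \left(-13 + V{\left(K{\left(4,0 \right)} \right)}\right) = 6 \left(-13 + \left(8 + \left(\left(0 + 4\right)^{2}\right)^{2} + 6 \left(0 + 4\right)^{2}\right)\right) = 6 \left(-13 + \left(8 + \left(4^{2}\right)^{2} + 6 \cdot 4^{2}\right)\right) = 6 \left(-13 + \left(8 + 16^{2} + 6 \cdot 16\right)\right) = 6 \left(-13 + \left(8 + 256 + 96\right)\right) = 6 \left(-13 + 360\right) = 6 \cdot 347 = 2082$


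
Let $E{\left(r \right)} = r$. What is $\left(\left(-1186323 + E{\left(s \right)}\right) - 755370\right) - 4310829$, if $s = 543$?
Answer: $-6251979$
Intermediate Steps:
$\left(\left(-1186323 + E{\left(s \right)}\right) - 755370\right) - 4310829 = \left(\left(-1186323 + 543\right) - 755370\right) - 4310829 = \left(-1185780 - 755370\right) - 4310829 = -1941150 - 4310829 = -6251979$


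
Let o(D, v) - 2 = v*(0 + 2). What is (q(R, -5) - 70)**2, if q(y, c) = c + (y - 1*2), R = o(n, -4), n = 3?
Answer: 6889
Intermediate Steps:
o(D, v) = 2 + 2*v (o(D, v) = 2 + v*(0 + 2) = 2 + v*2 = 2 + 2*v)
R = -6 (R = 2 + 2*(-4) = 2 - 8 = -6)
q(y, c) = -2 + c + y (q(y, c) = c + (y - 2) = c + (-2 + y) = -2 + c + y)
(q(R, -5) - 70)**2 = ((-2 - 5 - 6) - 70)**2 = (-13 - 70)**2 = (-83)**2 = 6889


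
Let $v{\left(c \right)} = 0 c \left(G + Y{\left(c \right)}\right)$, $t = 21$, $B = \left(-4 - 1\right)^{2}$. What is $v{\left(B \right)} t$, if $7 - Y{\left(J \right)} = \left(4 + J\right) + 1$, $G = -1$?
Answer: $0$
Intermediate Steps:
$B = 25$ ($B = \left(-5\right)^{2} = 25$)
$Y{\left(J \right)} = 2 - J$ ($Y{\left(J \right)} = 7 - \left(\left(4 + J\right) + 1\right) = 7 - \left(5 + J\right) = 2 - J$)
$v{\left(c \right)} = 0$ ($v{\left(c \right)} = 0 c \left(-1 - \left(-2 + c\right)\right) = 0 \left(1 - c\right) = 0$)
$v{\left(B \right)} t = 0 \cdot 21 = 0$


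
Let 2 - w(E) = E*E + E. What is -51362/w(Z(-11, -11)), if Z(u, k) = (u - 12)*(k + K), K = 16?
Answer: 25681/6554 ≈ 3.9184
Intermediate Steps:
Z(u, k) = (-12 + u)*(16 + k) (Z(u, k) = (u - 12)*(k + 16) = (-12 + u)*(16 + k))
w(E) = 2 - E - E**2 (w(E) = 2 - (E*E + E) = 2 - (E**2 + E) = 2 - (E + E**2) = 2 + (-E - E**2) = 2 - E - E**2)
-51362/w(Z(-11, -11)) = -51362/(2 - (-192 - 12*(-11) + 16*(-11) - 11*(-11)) - (-192 - 12*(-11) + 16*(-11) - 11*(-11))**2) = -51362/(2 - (-192 + 132 - 176 + 121) - (-192 + 132 - 176 + 121)**2) = -51362/(2 - 1*(-115) - 1*(-115)**2) = -51362/(2 + 115 - 1*13225) = -51362/(2 + 115 - 13225) = -51362/(-13108) = -51362*(-1/13108) = 25681/6554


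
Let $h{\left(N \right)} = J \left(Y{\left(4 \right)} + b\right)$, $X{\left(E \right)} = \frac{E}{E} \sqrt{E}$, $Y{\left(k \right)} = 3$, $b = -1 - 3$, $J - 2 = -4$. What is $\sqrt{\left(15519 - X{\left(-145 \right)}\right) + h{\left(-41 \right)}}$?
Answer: $\sqrt{15521 - i \sqrt{145}} \approx 124.58 - 0.0483 i$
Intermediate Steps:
$J = -2$ ($J = 2 - 4 = -2$)
$b = -4$ ($b = -1 - 3 = -4$)
$X{\left(E \right)} = \sqrt{E}$ ($X{\left(E \right)} = 1 \sqrt{E} = \sqrt{E}$)
$h{\left(N \right)} = 2$ ($h{\left(N \right)} = - 2 \left(3 - 4\right) = \left(-2\right) \left(-1\right) = 2$)
$\sqrt{\left(15519 - X{\left(-145 \right)}\right) + h{\left(-41 \right)}} = \sqrt{\left(15519 - \sqrt{-145}\right) + 2} = \sqrt{\left(15519 - i \sqrt{145}\right) + 2} = \sqrt{15521 - i \sqrt{145}}$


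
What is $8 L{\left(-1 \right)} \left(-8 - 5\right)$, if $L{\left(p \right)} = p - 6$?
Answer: $728$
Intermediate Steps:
$L{\left(p \right)} = -6 + p$ ($L{\left(p \right)} = p - 6 = -6 + p$)
$8 L{\left(-1 \right)} \left(-8 - 5\right) = 8 \left(-6 - 1\right) \left(-8 - 5\right) = 8 \left(-7\right) \left(-13\right) = \left(-56\right) \left(-13\right) = 728$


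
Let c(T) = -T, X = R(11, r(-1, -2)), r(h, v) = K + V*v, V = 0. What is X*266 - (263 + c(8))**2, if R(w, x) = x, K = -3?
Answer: -65823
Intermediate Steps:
r(h, v) = -3 (r(h, v) = -3 + 0*v = -3 + 0 = -3)
X = -3
X*266 - (263 + c(8))**2 = -3*266 - (263 - 1*8)**2 = -798 - (263 - 8)**2 = -798 - 1*255**2 = -798 - 1*65025 = -798 - 65025 = -65823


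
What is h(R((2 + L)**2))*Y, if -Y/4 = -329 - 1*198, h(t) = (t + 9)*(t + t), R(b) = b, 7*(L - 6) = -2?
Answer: 41270474592/2401 ≈ 1.7189e+7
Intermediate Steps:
L = 40/7 (L = 6 + (1/7)*(-2) = 6 - 2/7 = 40/7 ≈ 5.7143)
h(t) = 2*t*(9 + t) (h(t) = (9 + t)*(2*t) = 2*t*(9 + t))
Y = 2108 (Y = -4*(-329 - 1*198) = -4*(-329 - 198) = -4*(-527) = 2108)
h(R((2 + L)**2))*Y = (2*(2 + 40/7)**2*(9 + (2 + 40/7)**2))*2108 = (2*(54/7)**2*(9 + (54/7)**2))*2108 = (2*(2916/49)*(9 + 2916/49))*2108 = (2*(2916/49)*(3357/49))*2108 = (19578024/2401)*2108 = 41270474592/2401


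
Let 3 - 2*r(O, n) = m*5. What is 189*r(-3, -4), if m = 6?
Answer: -5103/2 ≈ -2551.5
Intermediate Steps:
r(O, n) = -27/2 (r(O, n) = 3/2 - 3*5 = 3/2 - ½*30 = 3/2 - 15 = -27/2)
189*r(-3, -4) = 189*(-27/2) = -5103/2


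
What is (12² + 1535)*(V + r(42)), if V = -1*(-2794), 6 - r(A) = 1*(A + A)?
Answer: 4560164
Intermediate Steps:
r(A) = 6 - 2*A (r(A) = 6 - (A + A) = 6 - 2*A)
V = 2794
(12² + 1535)*(V + r(42)) = (12² + 1535)*(2794 + (6 - 2*42)) = (144 + 1535)*(2794 + (6 - 84)) = 1679*(2794 - 78) = 1679*2716 = 4560164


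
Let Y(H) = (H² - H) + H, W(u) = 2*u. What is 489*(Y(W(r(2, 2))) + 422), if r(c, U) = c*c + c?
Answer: 276774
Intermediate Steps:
r(c, U) = c + c² (r(c, U) = c² + c = c + c²)
Y(H) = H²
489*(Y(W(r(2, 2))) + 422) = 489*((2*(2*(1 + 2)))² + 422) = 489*((2*(2*3))² + 422) = 489*((2*6)² + 422) = 489*(12² + 422) = 489*(144 + 422) = 489*566 = 276774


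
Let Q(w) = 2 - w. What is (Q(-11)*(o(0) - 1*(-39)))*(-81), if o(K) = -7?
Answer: -33696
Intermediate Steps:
(Q(-11)*(o(0) - 1*(-39)))*(-81) = ((2 - 1*(-11))*(-7 - 1*(-39)))*(-81) = ((2 + 11)*(-7 + 39))*(-81) = (13*32)*(-81) = 416*(-81) = -33696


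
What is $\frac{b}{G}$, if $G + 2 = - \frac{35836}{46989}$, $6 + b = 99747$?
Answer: $- \frac{4686729849}{129814} \approx -36103.0$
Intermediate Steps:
$b = 99741$ ($b = -6 + 99747 = 99741$)
$G = - \frac{129814}{46989}$ ($G = -2 - \frac{35836}{46989} = - \frac{129814}{46989} \approx -2.7626$)
$\frac{b}{G} = \frac{99741}{- \frac{129814}{46989}} = 99741 \left(- \frac{46989}{129814}\right) = - \frac{4686729849}{129814}$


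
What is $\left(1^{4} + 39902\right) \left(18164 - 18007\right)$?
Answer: $6264771$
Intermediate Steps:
$\left(1^{4} + 39902\right) \left(18164 - 18007\right) = \left(1 + 39902\right) 157 = 39903 \cdot 157 = 6264771$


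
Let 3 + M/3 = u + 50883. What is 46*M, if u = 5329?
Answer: 7756842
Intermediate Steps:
M = 168627 (M = -9 + 3*(5329 + 50883) = -9 + 3*56212 = -9 + 168636 = 168627)
46*M = 46*168627 = 7756842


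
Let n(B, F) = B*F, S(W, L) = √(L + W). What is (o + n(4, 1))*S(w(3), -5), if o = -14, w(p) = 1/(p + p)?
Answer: -5*I*√174/3 ≈ -21.985*I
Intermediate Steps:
w(p) = 1/(2*p)
(o + n(4, 1))*S(w(3), -5) = (-14 + 4*1)*√(-5 + (½)/3) = (-14 + 4)*√(-5 + (½)*(⅓)) = -10*√(-5 + ⅙) = -5*I*√174/3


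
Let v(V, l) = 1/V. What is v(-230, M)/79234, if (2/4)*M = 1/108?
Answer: -1/18223820 ≈ -5.4873e-8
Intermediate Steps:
M = 1/54 (M = 2/108 = 2*(1/108) = 1/54 ≈ 0.018519)
v(-230, M)/79234 = 1/(-230*79234) = -1/230*1/79234 = -1/18223820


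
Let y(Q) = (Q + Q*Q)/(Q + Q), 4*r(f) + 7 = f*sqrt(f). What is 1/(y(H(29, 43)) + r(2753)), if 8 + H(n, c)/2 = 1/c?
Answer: 68241/9644851064276 + 5090297*sqrt(2753)/9644851064276 ≈ 2.7699e-5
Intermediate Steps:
H(n, c) = -16 + 2/c
r(f) = -7/4 + f**(3/2)/4 (r(f) = -7/4 + (f*sqrt(f))/4 = -7/4 + f**(3/2)/4)
y(Q) = (Q + Q**2)/(2*Q) (y(Q) = (Q + Q**2)/((2*Q)) = (Q + Q**2)*(1/(2*Q)) = (Q + Q**2)/(2*Q))
1/(y(H(29, 43)) + r(2753)) = 1/((1/2 + (-16 + 2/43)/2) + (-7/4 + 2753**(3/2)/4)) = 1/((1/2 + (-16 + 2*(1/43))/2) + (-7/4 + (2753*sqrt(2753))/4)) = 1/((1/2 + (-16 + 2/43)/2) + (-7/4 + 2753*sqrt(2753)/4)) = 1/((1/2 + (1/2)*(-686/43)) + (-7/4 + 2753*sqrt(2753)/4)) = 1/((1/2 - 343/43) + (-7/4 + 2753*sqrt(2753)/4)) = 1/(-643/86 + (-7/4 + 2753*sqrt(2753)/4)) = 1/(-1587/172 + 2753*sqrt(2753)/4)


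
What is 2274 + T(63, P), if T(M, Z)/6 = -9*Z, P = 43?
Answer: -48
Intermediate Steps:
T(M, Z) = -54*Z (T(M, Z) = 6*(-9*Z) = -54*Z)
2274 + T(63, P) = 2274 - 54*43 = 2274 - 2322 = -48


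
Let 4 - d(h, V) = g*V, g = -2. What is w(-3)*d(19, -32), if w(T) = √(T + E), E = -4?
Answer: -60*I*√7 ≈ -158.75*I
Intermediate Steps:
w(T) = √(-4 + T) (w(T) = √(T - 4) = √(-4 + T))
d(h, V) = 4 + 2*V (d(h, V) = 4 - (-2)*V = 4 + 2*V)
w(-3)*d(19, -32) = √(-4 - 3)*(4 + 2*(-32)) = √(-7)*(4 - 64) = (I*√7)*(-60) = -60*I*√7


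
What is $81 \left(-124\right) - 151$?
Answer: $-10195$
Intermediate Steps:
$81 \left(-124\right) - 151 = -10044 - 151 = -10195$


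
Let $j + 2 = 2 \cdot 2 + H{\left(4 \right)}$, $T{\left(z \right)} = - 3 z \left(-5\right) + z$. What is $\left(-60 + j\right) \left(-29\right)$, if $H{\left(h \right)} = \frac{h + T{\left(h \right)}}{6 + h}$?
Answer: $\frac{7424}{5} \approx 1484.8$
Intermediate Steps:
$T{\left(z \right)} = 16 z$ ($T{\left(z \right)} = 15 z + z = 16 z$)
$H{\left(h \right)} = \frac{17 h}{6 + h}$ ($H{\left(h \right)} = \frac{h + 16 h}{6 + h} = \frac{17 h}{6 + h}$)
$j = \frac{44}{5}$ ($j = -2 + \left(2 \cdot 2 + 17 \cdot 4 \frac{1}{6 + 4}\right) = -2 + \left(4 + 17 \cdot 4 \cdot \frac{1}{10}\right) = -2 + \left(4 + \frac{34}{5}\right) = -2 + \frac{54}{5} = \frac{44}{5} \approx 8.8$)
$\left(-60 + j\right) \left(-29\right) = \left(-60 + \frac{44}{5}\right) \left(-29\right) = \left(- \frac{256}{5}\right) \left(-29\right) = \frac{7424}{5}$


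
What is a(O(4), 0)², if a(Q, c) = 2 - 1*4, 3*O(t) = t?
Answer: 4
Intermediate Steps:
O(t) = t/3
a(Q, c) = -2 (a(Q, c) = 2 - 4 = -2)
a(O(4), 0)² = (-2)² = 4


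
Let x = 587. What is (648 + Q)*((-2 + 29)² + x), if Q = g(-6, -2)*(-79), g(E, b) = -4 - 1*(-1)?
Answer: 1164660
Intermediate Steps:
g(E, b) = -3 (g(E, b) = -4 + 1 = -3)
Q = 237 (Q = -3*(-79) = 237)
(648 + Q)*((-2 + 29)² + x) = (648 + 237)*((-2 + 29)² + 587) = 885*(27² + 587) = 885*(729 + 587) = 885*1316 = 1164660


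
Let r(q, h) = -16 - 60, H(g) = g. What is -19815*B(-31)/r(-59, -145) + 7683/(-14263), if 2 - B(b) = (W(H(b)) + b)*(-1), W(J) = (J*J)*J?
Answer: -2106942272952/270997 ≈ -7.7748e+6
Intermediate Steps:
r(q, h) = -76
W(J) = J³ (W(J) = J²*J = J³)
B(b) = 2 + b + b³ (B(b) = 2 - (b³ + b)*(-1) = 2 - (b + b³)*(-1) = 2 - (-b - b³) = 2 + (b + b³) = 2 + b + b³)
-19815*B(-31)/r(-59, -145) + 7683/(-14263) = -19815/((-76/(2 - 31 + (-31)³))) + 7683/(-14263) = -19815/((-76/(2 - 31 - 29791))) + 7683*(-1/14263) = -19815/((-76/(-29820))) - 7683/14263 = -19815/((-76*(-1/29820))) - 7683/14263 = -19815/19/7455 - 7683/14263 = -19815*7455/19 - 7683/14263 = -147720825/19 - 7683/14263 = -2106942272952/270997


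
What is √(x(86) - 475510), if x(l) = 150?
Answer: 4*I*√29710 ≈ 689.46*I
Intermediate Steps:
√(x(86) - 475510) = √(150 - 475510) = √(-475360) = 4*I*√29710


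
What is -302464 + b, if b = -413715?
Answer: -716179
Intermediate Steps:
-302464 + b = -302464 - 413715 = -716179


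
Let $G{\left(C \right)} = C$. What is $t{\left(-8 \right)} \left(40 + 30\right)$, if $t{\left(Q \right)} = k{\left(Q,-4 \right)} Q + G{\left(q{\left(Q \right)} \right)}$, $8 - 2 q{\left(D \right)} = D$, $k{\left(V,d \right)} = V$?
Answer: $5040$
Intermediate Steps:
$q{\left(D \right)} = 4 - \frac{D}{2}$
$t{\left(Q \right)} = 4 + Q^{2} - \frac{Q}{2}$ ($t{\left(Q \right)} = Q Q - \left(-4 + \frac{Q}{2}\right) = Q^{2} - \left(-4 + \frac{Q}{2}\right) = 4 + Q^{2} - \frac{Q}{2}$)
$t{\left(-8 \right)} \left(40 + 30\right) = \left(4 + \left(-8\right)^{2} - -4\right) \left(40 + 30\right) = \left(4 + 64 + 4\right) 70 = 72 \cdot 70 = 5040$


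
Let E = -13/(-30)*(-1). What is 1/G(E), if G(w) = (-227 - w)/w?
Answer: 13/6797 ≈ 0.0019126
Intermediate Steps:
E = -13/30 (E = -13*(-1/30)*(-1) = (13/30)*(-1) = -13/30 ≈ -0.43333)
G(w) = (-227 - w)/w
1/G(E) = 1/((-227 - 1*(-13/30))/(-13/30)) = 1/(-30*(-227 + 13/30)/13) = 1/(-30/13*(-6797/30)) = 1/(6797/13) = 13/6797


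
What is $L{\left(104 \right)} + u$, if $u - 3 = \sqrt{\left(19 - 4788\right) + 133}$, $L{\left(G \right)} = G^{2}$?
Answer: $10819 + 2 i \sqrt{1159} \approx 10819.0 + 68.088 i$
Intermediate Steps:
$u = 3 + 2 i \sqrt{1159}$ ($u = 3 + \sqrt{\left(19 - 4788\right) + 133} = 3 + \sqrt{-4769 + 133} = 3 + \sqrt{-4636} = 3 + 2 i \sqrt{1159} \approx 3.0 + 68.088 i$)
$L{\left(104 \right)} + u = 104^{2} + \left(3 + 2 i \sqrt{1159}\right) = 10816 + \left(3 + 2 i \sqrt{1159}\right) = 10819 + 2 i \sqrt{1159}$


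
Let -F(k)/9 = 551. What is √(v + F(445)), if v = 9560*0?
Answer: 3*I*√551 ≈ 70.42*I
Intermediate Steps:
F(k) = -4959 (F(k) = -9*551 = -4959)
v = 0
√(v + F(445)) = √(0 - 4959) = √(-4959) = 3*I*√551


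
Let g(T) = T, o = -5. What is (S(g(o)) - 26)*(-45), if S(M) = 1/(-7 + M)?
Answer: 4695/4 ≈ 1173.8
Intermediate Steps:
(S(g(o)) - 26)*(-45) = (1/(-7 - 5) - 26)*(-45) = (1/(-12) - 26)*(-45) = (-1/12 - 26)*(-45) = -313/12*(-45) = 4695/4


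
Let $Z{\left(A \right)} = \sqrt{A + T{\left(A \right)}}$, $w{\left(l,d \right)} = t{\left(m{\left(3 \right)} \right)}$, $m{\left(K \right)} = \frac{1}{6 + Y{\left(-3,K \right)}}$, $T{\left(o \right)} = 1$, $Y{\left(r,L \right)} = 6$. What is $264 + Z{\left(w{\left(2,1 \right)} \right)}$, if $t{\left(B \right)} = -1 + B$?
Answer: $264 + \frac{\sqrt{3}}{6} \approx 264.29$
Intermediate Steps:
$m{\left(K \right)} = \frac{1}{12}$ ($m{\left(K \right)} = \frac{1}{6 + 6} = \frac{1}{12}$)
$w{\left(l,d \right)} = - \frac{11}{12}$ ($w{\left(l,d \right)} = -1 + \frac{1}{12} = - \frac{11}{12}$)
$Z{\left(A \right)} = \sqrt{1 + A}$ ($Z{\left(A \right)} = \sqrt{A + 1} = \sqrt{1 + A}$)
$264 + Z{\left(w{\left(2,1 \right)} \right)} = 264 + \sqrt{1 - \frac{11}{12}} = 264 + \sqrt{\frac{1}{12}} = 264 + \frac{\sqrt{3}}{6}$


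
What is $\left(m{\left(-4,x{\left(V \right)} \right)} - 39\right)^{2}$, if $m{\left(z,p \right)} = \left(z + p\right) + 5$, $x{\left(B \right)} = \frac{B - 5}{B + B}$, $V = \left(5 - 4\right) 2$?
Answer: $\frac{24025}{16} \approx 1501.6$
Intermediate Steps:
$V = 2$ ($V = 1 \cdot 2 = 2$)
$x{\left(B \right)} = \frac{-5 + B}{2 B}$
$m{\left(z,p \right)} = 5 + p + z$ ($m{\left(z,p \right)} = \left(p + z\right) + 5 = 5 + p + z$)
$\left(m{\left(-4,x{\left(V \right)} \right)} - 39\right)^{2} = \left(\left(5 + \frac{-5 + 2}{2 \cdot 2} - 4\right) - 39\right)^{2} = \left(\left(5 + \frac{1}{2} \cdot \frac{1}{2} \left(-3\right) - 4\right) - 39\right)^{2} = \left(\left(5 - \frac{3}{4} - 4\right) - 39\right)^{2} = \left(\frac{1}{4} - 39\right)^{2} = \left(- \frac{155}{4}\right)^{2} = \frac{24025}{16}$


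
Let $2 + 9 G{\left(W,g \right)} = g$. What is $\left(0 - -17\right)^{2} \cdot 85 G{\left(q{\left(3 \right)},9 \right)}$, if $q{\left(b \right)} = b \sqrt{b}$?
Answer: $\frac{171955}{9} \approx 19106.0$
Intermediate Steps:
$q{\left(b \right)} = b^{\frac{3}{2}}$
$G{\left(W,g \right)} = - \frac{2}{9} + \frac{g}{9}$
$\left(0 - -17\right)^{2} \cdot 85 G{\left(q{\left(3 \right)},9 \right)} = \left(0 - -17\right)^{2} \cdot 85 \left(- \frac{2}{9} + \frac{1}{9} \cdot 9\right) = \left(0 + \left(-3 + 20\right)\right)^{2} \cdot 85 \left(- \frac{2}{9} + 1\right) = \left(0 + 17\right)^{2} \cdot 85 \cdot \frac{7}{9} = 17^{2} \cdot 85 \cdot \frac{7}{9} = 289 \cdot 85 \cdot \frac{7}{9} = 24565 \cdot \frac{7}{9} = \frac{171955}{9}$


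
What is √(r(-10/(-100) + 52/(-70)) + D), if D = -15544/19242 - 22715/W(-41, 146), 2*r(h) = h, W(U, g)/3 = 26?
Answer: I*√99595479048065/583674 ≈ 17.098*I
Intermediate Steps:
W(U, g) = 78 (W(U, g) = 3*26 = 78)
r(h) = h/2
D = -73049077/250146 (D = -15544/19242 - 22715/78 = -15544*1/19242 - 22715*1/78 = -7772/9621 - 22715/78 = -73049077/250146 ≈ -292.03)
√(r(-10/(-100) + 52/(-70)) + D) = √((-10/(-100) + 52/(-70))/2 - 73049077/250146) = √((-10*(-1/100) + 52*(-1/70))/2 - 73049077/250146) = √((⅒ - 26/35)/2 - 73049077/250146) = √((½)*(-9/14) - 73049077/250146) = √(-9/28 - 73049077/250146) = √(-1023812735/3502044) = I*√99595479048065/583674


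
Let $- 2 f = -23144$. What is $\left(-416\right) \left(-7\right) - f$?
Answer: $-8660$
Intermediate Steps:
$f = 11572$ ($f = \left(- \frac{1}{2}\right) \left(-23144\right) = 11572$)
$\left(-416\right) \left(-7\right) - f = \left(-416\right) \left(-7\right) - 11572 = 2912 - 11572 = -8660$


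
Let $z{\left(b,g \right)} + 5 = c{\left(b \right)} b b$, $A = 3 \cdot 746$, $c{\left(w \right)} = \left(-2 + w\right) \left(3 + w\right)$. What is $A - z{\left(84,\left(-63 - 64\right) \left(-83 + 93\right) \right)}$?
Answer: $-50335261$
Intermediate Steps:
$A = 2238$
$z{\left(b,g \right)} = -5 + b^{2} \left(-6 + b + b^{2}\right)$ ($z{\left(b,g \right)} = -5 + \left(-6 + b + b^{2}\right) b b = -5 + b \left(-6 + b + b^{2}\right) b = -5 + b^{2} \left(-6 + b + b^{2}\right)$)
$A - z{\left(84,\left(-63 - 64\right) \left(-83 + 93\right) \right)} = 2238 - \left(-5 + 84^{2} \left(-6 + 84 + 84^{2}\right)\right) = 2238 - \left(-5 + 7056 \left(-6 + 84 + 7056\right)\right) = 2238 - \left(-5 + 7056 \cdot 7134\right) = 2238 - \left(-5 + 50337504\right) = 2238 - 50337499 = -50335261$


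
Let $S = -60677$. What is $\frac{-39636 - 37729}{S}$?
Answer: $\frac{77365}{60677} \approx 1.275$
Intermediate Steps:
$\frac{-39636 - 37729}{S} = \frac{-39636 - 37729}{-60677} = \left(-39636 - 37729\right) \left(- \frac{1}{60677}\right) = \left(-77365\right) \left(- \frac{1}{60677}\right) = \frac{77365}{60677}$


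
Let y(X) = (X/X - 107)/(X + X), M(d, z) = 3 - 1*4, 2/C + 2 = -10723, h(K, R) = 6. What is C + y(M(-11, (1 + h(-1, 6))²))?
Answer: 568423/10725 ≈ 53.000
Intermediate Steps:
C = -2/10725 (C = 2/(-2 - 10723) = 2/(-10725) = 2*(-1/10725) = -2/10725 ≈ -0.00018648)
M(d, z) = -1 (M(d, z) = 3 - 4 = -1)
y(X) = -53/X (y(X) = (1 - 107)/((2*X)) = -53/X)
C + y(M(-11, (1 + h(-1, 6))²)) = -2/10725 - 53/(-1) = -2/10725 - 53*(-1) = -2/10725 + 53 = 568423/10725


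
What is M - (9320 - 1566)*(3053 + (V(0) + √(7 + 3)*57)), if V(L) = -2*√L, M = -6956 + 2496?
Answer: -23677422 - 441978*√10 ≈ -2.5075e+7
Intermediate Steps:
M = -4460
M - (9320 - 1566)*(3053 + (V(0) + √(7 + 3)*57)) = -4460 - (9320 - 1566)*(3053 + (-2*√0 + √(7 + 3)*57)) = -4460 - 7754*(3053 + (-2*0 + √10*57)) = -4460 - 7754*(3053 + (0 + 57*√10)) = -4460 - 7754*(3053 + 57*√10) = -4460 - (23672962 + 441978*√10) = -4460 + (-23672962 - 441978*√10) = -23677422 - 441978*√10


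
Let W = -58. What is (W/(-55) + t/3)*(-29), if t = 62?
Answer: -103936/165 ≈ -629.92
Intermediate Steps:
(W/(-55) + t/3)*(-29) = (-58/(-55) + 62/3)*(-29) = (-58*(-1/55) + 62*(⅓))*(-29) = (58/55 + 62/3)*(-29) = (3584/165)*(-29) = -103936/165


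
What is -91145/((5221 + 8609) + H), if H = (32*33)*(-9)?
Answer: -91145/4326 ≈ -21.069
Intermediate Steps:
H = -9504 (H = 1056*(-9) = -9504)
-91145/((5221 + 8609) + H) = -91145/((5221 + 8609) - 9504) = -91145/(13830 - 9504) = -91145/4326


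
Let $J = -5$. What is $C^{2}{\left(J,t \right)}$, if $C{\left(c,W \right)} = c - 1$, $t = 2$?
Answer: $36$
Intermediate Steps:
$C{\left(c,W \right)} = -1 + c$
$C^{2}{\left(J,t \right)} = \left(-1 - 5\right)^{2} = \left(-6\right)^{2} = 36$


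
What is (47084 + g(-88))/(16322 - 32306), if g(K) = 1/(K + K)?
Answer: -2762261/937728 ≈ -2.9457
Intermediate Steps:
g(K) = 1/(2*K)
(47084 + g(-88))/(16322 - 32306) = (47084 + (½)/(-88))/(16322 - 32306) = (47084 + (½)*(-1/88))/(-15984) = (47084 - 1/176)*(-1/15984) = (8286783/176)*(-1/15984) = -2762261/937728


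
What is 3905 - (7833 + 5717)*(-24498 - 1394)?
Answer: 350840505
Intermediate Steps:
3905 - (7833 + 5717)*(-24498 - 1394) = 3905 - 13550*(-25892) = 3905 - 1*(-350836600) = 3905 + 350836600 = 350840505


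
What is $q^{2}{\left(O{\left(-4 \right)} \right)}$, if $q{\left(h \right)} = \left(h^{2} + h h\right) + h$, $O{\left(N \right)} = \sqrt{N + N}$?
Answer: $248 - 64 i \sqrt{2} \approx 248.0 - 90.51 i$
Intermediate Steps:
$O{\left(N \right)} = \sqrt{2} \sqrt{N}$ ($O{\left(N \right)} = \sqrt{2 N} = \sqrt{2} \sqrt{N}$)
$q{\left(h \right)} = h + 2 h^{2}$ ($q{\left(h \right)} = \left(h^{2} + h^{2}\right) + h = 2 h^{2} + h = h + 2 h^{2}$)
$q^{2}{\left(O{\left(-4 \right)} \right)} = \left(\sqrt{2} \sqrt{-4} \left(1 + 2 \sqrt{2} \sqrt{-4}\right)\right)^{2} = \left(\sqrt{2} \cdot 2 i \left(1 + 2 \sqrt{2} \cdot 2 i\right)\right)^{2} = \left(2 i \sqrt{2} \left(1 + 2 \cdot 2 i \sqrt{2}\right)\right)^{2} = \left(2 i \sqrt{2} \left(1 + 4 i \sqrt{2}\right)\right)^{2} = - 8 \left(1 + 4 i \sqrt{2}\right)^{2}$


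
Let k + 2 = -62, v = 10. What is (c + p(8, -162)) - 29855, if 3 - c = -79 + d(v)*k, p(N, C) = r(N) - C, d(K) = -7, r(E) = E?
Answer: -30051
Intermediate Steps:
k = -64 (k = -2 - 62 = -64)
p(N, C) = N - C
c = -366 (c = 3 - (-79 - 7*(-64)) = 3 - (-79 + 448) = 3 - 1*369 = 3 - 369 = -366)
(c + p(8, -162)) - 29855 = (-366 + (8 - 1*(-162))) - 29855 = (-366 + (8 + 162)) - 29855 = (-366 + 170) - 29855 = -196 - 29855 = -30051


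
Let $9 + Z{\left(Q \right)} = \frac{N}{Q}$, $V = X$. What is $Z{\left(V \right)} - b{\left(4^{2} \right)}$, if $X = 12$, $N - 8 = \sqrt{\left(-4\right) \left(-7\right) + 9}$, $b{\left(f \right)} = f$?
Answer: $- \frac{73}{3} + \frac{\sqrt{37}}{12} \approx -23.826$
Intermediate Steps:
$N = 8 + \sqrt{37}$ ($N = 8 + \sqrt{\left(-4\right) \left(-7\right) + 9} = 8 + \sqrt{28 + 9} = 8 + \sqrt{37} \approx 14.083$)
$V = 12$
$Z{\left(Q \right)} = -9 + \frac{8 + \sqrt{37}}{Q}$
$Z{\left(V \right)} - b{\left(4^{2} \right)} = \frac{8 + \sqrt{37} - 108}{12} - 4^{2} = \frac{8 + \sqrt{37} - 108}{12} - 16 = \frac{-100 + \sqrt{37}}{12} - 16 = \left(- \frac{25}{3} + \frac{\sqrt{37}}{12}\right) - 16 = - \frac{73}{3} + \frac{\sqrt{37}}{12}$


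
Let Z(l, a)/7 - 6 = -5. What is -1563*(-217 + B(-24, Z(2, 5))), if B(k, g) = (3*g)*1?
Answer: 306348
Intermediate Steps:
Z(l, a) = 7 (Z(l, a) = 42 + 7*(-5) = 42 - 35 = 7)
B(k, g) = 3*g
-1563*(-217 + B(-24, Z(2, 5))) = -1563*(-217 + 3*7) = -1563*(-217 + 21) = -1563*(-196) = 306348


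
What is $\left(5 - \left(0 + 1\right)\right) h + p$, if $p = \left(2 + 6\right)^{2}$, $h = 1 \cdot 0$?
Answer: $64$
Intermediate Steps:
$h = 0$
$p = 64$ ($p = 8^{2} = 64$)
$\left(5 - \left(0 + 1\right)\right) h + p = \left(5 - \left(0 + 1\right)\right) 0 + 64 = \left(5 - 1\right) 0 + 64 = 4 \cdot 0 + 64 = 0 + 64 = 64$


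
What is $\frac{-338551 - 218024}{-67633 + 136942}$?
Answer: $- \frac{185525}{23103} \approx -8.0303$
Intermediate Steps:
$\frac{-338551 - 218024}{-67633 + 136942} = - \frac{556575}{69309} = \left(-556575\right) \frac{1}{69309} = - \frac{185525}{23103}$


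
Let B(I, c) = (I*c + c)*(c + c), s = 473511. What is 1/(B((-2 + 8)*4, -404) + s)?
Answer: 1/8634311 ≈ 1.1582e-7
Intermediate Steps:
B(I, c) = 2*c*(c + I*c) (B(I, c) = (c + I*c)*(2*c) = 2*c*(c + I*c))
1/(B((-2 + 8)*4, -404) + s) = 1/(2*(-404)²*(1 + (-2 + 8)*4) + 473511) = 1/(2*163216*(1 + 6*4) + 473511) = 1/(2*163216*(1 + 24) + 473511) = 1/(2*163216*25 + 473511) = 1/(8160800 + 473511) = 1/8634311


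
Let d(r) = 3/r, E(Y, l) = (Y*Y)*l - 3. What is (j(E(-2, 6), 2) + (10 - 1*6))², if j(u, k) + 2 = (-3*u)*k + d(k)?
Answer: 60025/4 ≈ 15006.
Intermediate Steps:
E(Y, l) = -3 + l*Y² (E(Y, l) = Y²*l - 3 = l*Y² - 3 = -3 + l*Y²)
j(u, k) = -2 + 3/k - 3*k*u (j(u, k) = -2 + ((-3*u)*k + 3/k) = -2 + (-3*k*u + 3/k) = -2 + (3/k - 3*k*u) = -2 + 3/k - 3*k*u)
(j(E(-2, 6), 2) + (10 - 1*6))² = ((-2 + 3/2 - 3*2*(-3 + 6*(-2)²)) + (10 - 1*6))² = ((-2 + 3*(½) - 3*2*(-3 + 6*4)) + (10 - 6))² = ((-2 + 3/2 - 3*2*(-3 + 24)) + 4)² = ((-2 + 3/2 - 3*2*21) + 4)² = ((-2 + 3/2 - 126) + 4)² = (-253/2 + 4)² = (-245/2)² = 60025/4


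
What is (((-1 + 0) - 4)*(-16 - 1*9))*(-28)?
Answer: -3500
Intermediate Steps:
(((-1 + 0) - 4)*(-16 - 1*9))*(-28) = ((-1 - 4)*(-16 - 9))*(-28) = -5*(-25)*(-28) = 125*(-28) = -3500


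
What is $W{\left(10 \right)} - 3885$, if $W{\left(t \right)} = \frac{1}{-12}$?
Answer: $- \frac{46621}{12} \approx -3885.1$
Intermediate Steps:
$W{\left(t \right)} = - \frac{1}{12}$
$W{\left(10 \right)} - 3885 = - \frac{1}{12} - 3885 = - \frac{46621}{12}$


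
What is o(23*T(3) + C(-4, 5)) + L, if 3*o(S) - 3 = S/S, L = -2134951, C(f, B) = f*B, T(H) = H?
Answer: -6404849/3 ≈ -2.1349e+6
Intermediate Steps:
C(f, B) = B*f
o(S) = 4/3 (o(S) = 1 + (S/S)/3 = 1 + (⅓)*1 = 1 + ⅓ = 4/3)
o(23*T(3) + C(-4, 5)) + L = 4/3 - 2134951 = -6404849/3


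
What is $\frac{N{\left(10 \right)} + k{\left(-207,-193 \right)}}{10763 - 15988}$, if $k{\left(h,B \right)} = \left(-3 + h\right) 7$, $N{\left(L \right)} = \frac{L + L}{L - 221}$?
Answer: $\frac{62038}{220495} \approx 0.28136$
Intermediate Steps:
$N{\left(L \right)} = \frac{2 L}{-221 + L}$
$k{\left(h,B \right)} = -21 + 7 h$
$\frac{N{\left(10 \right)} + k{\left(-207,-193 \right)}}{10763 - 15988} = \frac{2 \cdot 10 \frac{1}{-221 + 10} + \left(-21 + 7 \left(-207\right)\right)}{10763 - 15988} = \frac{2 \cdot 10 \frac{1}{-211} - 1470}{-5225} = \left(2 \cdot 10 \left(- \frac{1}{211}\right) - 1470\right) \left(- \frac{1}{5225}\right) = \left(- \frac{20}{211} - 1470\right) \left(- \frac{1}{5225}\right) = \left(- \frac{310190}{211}\right) \left(- \frac{1}{5225}\right) = \frac{62038}{220495}$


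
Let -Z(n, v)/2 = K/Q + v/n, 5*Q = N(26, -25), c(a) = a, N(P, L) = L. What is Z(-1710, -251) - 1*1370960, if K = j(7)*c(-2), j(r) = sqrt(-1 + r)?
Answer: -1172171051/855 - 4*sqrt(6)/5 ≈ -1.3710e+6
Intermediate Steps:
K = -2*sqrt(6) (K = sqrt(-1 + 7)*(-2) = sqrt(6)*(-2) = -2*sqrt(6) ≈ -4.8990)
Q = -5 (Q = (1/5)*(-25) = -5)
Z(n, v) = -4*sqrt(6)/5 - 2*v/n (Z(n, v) = -2*(-2*sqrt(6)/(-5) + v/n) = -2*(-2*sqrt(6)*(-1/5) + v/n) = -2*(2*sqrt(6)/5 + v/n) = -4*sqrt(6)/5 - 2*v/n)
Z(-1710, -251) - 1*1370960 = (-4*sqrt(6)/5 - 2*(-251)/(-1710)) - 1*1370960 = (-4*sqrt(6)/5 - 2*(-251)*(-1/1710)) - 1370960 = (-4*sqrt(6)/5 - 251/855) - 1370960 = (-251/855 - 4*sqrt(6)/5) - 1370960 = -1172171051/855 - 4*sqrt(6)/5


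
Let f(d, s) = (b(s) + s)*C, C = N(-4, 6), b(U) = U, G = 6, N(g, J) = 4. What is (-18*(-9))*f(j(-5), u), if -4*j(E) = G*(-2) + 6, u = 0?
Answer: 0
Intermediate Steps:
j(E) = 3/2 (j(E) = -(6*(-2) + 6)/4 = -(-12 + 6)/4 = -¼*(-6) = 3/2)
C = 4
f(d, s) = 8*s (f(d, s) = (s + s)*4 = (2*s)*4 = 8*s)
(-18*(-9))*f(j(-5), u) = (-18*(-9))*(8*0) = 162*0 = 0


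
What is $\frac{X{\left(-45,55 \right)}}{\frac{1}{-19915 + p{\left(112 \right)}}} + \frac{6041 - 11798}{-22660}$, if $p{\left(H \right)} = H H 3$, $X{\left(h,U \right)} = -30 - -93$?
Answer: $\frac{25292440617}{22660} \approx 1.1162 \cdot 10^{6}$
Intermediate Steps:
$X{\left(h,U \right)} = 63$ ($X{\left(h,U \right)} = -30 + 93 = 63$)
$p{\left(H \right)} = 3 H^{2}$ ($p{\left(H \right)} = H^{2} \cdot 3 = 3 H^{2}$)
$\frac{X{\left(-45,55 \right)}}{\frac{1}{-19915 + p{\left(112 \right)}}} + \frac{6041 - 11798}{-22660} = \frac{63}{\frac{1}{-19915 + 3 \cdot 112^{2}}} + \frac{6041 - 11798}{-22660} = \frac{63}{\frac{1}{-19915 + 3 \cdot 12544}} + \left(6041 - 11798\right) \left(- \frac{1}{22660}\right) = \frac{63}{\frac{1}{-19915 + 37632}} - - \frac{5757}{22660} = \frac{63}{\frac{1}{17717}} + \frac{5757}{22660} = 63 \frac{1}{\frac{1}{17717}} + \frac{5757}{22660} = 63 \cdot 17717 + \frac{5757}{22660} = 1116171 + \frac{5757}{22660} = \frac{25292440617}{22660}$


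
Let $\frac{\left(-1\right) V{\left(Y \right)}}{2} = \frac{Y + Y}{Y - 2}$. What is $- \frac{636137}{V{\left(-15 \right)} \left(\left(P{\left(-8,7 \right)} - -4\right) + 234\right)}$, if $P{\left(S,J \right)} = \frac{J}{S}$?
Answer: $\frac{21628658}{28455} \approx 760.1$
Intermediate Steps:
$V{\left(Y \right)} = - \frac{4 Y}{-2 + Y}$ ($V{\left(Y \right)} = - 2 \frac{Y + Y}{Y - 2} = - 2 \frac{2 Y}{-2 + Y} = - \frac{4 Y}{-2 + Y}$)
$- \frac{636137}{V{\left(-15 \right)} \left(\left(P{\left(-8,7 \right)} - -4\right) + 234\right)} = - \frac{636137}{\left(-4\right) \left(-15\right) \frac{1}{-2 - 15} \left(\left(\frac{7}{-8} - -4\right) + 234\right)} = - \frac{636137}{\left(-4\right) \left(-15\right) \frac{1}{-17} \left(\left(7 \left(- \frac{1}{8}\right) + 4\right) + 234\right)} = - \frac{636137}{\left(-4\right) \left(-15\right) \left(- \frac{1}{17}\right) \left(\left(- \frac{7}{8} + 4\right) + 234\right)} = - \frac{636137}{\left(- \frac{60}{17}\right) \left(\frac{25}{8} + 234\right)} = - \frac{636137}{\left(- \frac{60}{17}\right) \frac{1897}{8}} = - \frac{636137}{- \frac{28455}{34}} = \left(-636137\right) \left(- \frac{34}{28455}\right) = \frac{21628658}{28455}$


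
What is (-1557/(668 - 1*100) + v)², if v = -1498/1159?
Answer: 7051292552329/433374689344 ≈ 16.271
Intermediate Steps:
v = -1498/1159 (v = -1498*1/1159 = -1498/1159 ≈ -1.2925)
(-1557/(668 - 1*100) + v)² = (-1557/(668 - 1*100) - 1498/1159)² = (-1557/(668 - 100) - 1498/1159)² = (-1557/568 - 1498/1159)² = (-2655427/658312)² = 7051292552329/433374689344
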